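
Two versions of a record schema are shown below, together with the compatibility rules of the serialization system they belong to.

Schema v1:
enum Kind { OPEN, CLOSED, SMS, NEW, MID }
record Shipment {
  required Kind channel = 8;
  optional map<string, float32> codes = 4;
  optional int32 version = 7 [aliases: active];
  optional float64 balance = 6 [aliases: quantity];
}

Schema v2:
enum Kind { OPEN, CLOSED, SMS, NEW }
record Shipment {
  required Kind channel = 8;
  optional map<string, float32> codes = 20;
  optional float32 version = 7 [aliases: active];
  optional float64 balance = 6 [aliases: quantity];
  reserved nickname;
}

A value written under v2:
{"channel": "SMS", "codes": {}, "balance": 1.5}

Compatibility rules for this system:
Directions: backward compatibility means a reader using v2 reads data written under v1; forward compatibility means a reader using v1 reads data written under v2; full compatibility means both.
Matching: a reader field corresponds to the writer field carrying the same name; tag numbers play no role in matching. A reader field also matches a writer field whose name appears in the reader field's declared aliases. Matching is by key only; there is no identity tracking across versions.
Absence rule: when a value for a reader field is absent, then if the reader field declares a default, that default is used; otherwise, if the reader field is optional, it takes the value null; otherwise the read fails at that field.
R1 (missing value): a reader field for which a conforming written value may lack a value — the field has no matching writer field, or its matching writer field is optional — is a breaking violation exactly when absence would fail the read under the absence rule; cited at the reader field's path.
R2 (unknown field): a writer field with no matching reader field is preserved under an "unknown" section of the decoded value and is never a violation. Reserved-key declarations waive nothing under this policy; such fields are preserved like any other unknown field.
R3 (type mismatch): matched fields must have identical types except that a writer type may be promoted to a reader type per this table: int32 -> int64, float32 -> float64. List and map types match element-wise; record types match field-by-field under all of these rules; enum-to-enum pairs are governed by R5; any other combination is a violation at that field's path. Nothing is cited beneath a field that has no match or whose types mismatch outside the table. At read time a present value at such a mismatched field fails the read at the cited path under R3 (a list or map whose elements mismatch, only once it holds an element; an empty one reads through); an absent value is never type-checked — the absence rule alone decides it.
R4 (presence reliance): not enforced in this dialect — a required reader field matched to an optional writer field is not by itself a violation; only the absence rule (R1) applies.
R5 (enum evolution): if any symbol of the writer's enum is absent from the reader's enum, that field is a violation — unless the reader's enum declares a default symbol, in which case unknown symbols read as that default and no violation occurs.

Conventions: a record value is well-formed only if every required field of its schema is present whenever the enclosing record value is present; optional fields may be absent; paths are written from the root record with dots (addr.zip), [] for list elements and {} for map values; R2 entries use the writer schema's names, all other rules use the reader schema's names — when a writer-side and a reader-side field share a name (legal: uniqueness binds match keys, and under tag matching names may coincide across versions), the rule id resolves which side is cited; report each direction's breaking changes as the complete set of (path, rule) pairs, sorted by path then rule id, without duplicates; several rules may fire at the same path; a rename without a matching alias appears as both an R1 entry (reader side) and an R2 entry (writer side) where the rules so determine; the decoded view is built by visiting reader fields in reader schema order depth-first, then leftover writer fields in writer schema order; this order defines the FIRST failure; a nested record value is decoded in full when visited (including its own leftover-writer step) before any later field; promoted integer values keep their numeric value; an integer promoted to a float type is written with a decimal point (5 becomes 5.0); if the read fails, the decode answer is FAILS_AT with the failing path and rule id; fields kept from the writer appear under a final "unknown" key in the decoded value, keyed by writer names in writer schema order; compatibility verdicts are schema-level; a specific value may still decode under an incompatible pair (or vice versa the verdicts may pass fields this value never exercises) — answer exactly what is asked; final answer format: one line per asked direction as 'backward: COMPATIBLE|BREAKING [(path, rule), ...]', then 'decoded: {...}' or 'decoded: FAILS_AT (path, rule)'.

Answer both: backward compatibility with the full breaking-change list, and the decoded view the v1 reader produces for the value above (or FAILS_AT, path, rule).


arrows below run writer -> reader for Shipment
backward analysis of Shipment with v2 as reader and v1 as writer:
  writer required, Kind -> Kind: reader channel maps from writer channel
  writer optional, map<string, float32> -> map<string, float32>: reader codes maps from writer codes
  writer optional, int32 -> float32: reader version maps from writer version
  writer optional, float64 -> float64: reader balance maps from writer balance
  breaking: (channel, R5)
  breaking: (version, R3)
  => 2 violation(s): backward is BREAKING for Shipment
decode (reader v1):
  channel := "SMS"
  codes := {}
  version := null (not supplied -> null)
  balance := 1.5
  => decoded: {"channel": "SMS", "codes": {}, "version": null, "balance": 1.5}
the other Shipment changes do not affect what is asked:
  field codes in record Shipment: tag 4 changed to 20 -> triggers nothing under Shipment's printed rules — same verdict

backward: BREAKING [(channel, R5), (version, R3)]; decoded: {"channel": "SMS", "codes": {}, "version": null, "balance": 1.5}


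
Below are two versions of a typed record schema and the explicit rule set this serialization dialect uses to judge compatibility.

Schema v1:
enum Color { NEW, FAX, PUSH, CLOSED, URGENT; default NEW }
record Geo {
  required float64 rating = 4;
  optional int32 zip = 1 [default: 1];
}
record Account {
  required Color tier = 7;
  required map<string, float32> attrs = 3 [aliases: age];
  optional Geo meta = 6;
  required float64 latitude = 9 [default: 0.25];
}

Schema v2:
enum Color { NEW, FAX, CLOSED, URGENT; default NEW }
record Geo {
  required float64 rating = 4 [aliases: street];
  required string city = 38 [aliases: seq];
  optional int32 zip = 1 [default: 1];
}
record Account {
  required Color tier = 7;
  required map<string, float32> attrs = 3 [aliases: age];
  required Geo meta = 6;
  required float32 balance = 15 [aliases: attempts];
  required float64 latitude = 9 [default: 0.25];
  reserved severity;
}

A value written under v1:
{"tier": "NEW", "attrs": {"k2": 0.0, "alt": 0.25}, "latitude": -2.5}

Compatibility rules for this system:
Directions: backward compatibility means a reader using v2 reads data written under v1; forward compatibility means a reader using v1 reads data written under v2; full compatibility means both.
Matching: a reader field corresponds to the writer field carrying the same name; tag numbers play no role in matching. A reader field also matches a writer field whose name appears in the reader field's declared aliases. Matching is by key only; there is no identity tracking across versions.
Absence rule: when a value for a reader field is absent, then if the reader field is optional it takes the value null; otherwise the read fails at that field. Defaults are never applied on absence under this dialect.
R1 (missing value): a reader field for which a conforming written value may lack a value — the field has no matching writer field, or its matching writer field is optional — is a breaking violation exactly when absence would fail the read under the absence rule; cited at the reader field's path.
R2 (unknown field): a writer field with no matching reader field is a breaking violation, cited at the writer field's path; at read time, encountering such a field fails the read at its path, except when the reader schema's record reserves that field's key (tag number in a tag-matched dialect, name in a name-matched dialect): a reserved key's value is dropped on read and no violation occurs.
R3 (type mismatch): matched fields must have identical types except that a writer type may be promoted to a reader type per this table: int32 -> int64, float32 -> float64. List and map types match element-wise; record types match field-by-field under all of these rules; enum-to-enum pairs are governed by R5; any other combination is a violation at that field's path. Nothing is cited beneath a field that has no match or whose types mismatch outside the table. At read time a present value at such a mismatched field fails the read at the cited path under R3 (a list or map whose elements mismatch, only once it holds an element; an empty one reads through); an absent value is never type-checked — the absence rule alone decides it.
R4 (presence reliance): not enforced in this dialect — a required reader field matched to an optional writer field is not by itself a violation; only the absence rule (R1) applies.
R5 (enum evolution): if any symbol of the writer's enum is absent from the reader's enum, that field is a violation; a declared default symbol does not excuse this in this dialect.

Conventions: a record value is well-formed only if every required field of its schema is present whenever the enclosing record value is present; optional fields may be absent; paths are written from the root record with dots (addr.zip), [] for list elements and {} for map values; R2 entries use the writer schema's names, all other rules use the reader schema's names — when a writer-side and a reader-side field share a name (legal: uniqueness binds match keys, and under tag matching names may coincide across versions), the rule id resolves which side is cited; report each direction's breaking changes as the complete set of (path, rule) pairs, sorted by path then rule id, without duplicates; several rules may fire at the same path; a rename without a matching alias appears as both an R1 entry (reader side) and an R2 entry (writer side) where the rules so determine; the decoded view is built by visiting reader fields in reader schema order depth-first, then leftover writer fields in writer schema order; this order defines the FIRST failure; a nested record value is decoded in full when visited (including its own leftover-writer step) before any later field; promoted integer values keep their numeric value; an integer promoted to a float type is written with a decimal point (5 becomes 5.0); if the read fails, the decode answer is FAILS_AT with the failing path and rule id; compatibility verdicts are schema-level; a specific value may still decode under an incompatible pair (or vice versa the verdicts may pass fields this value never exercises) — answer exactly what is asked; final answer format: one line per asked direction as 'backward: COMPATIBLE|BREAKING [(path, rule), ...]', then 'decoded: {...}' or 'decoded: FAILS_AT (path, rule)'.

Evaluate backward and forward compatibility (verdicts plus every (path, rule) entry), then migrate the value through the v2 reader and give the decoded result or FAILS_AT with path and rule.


backward: BREAKING [(balance, R1), (meta, R1), (meta.city, R1), (tier, R5)]; forward: BREAKING [(balance, R2), (meta.city, R2)]; decoded: FAILS_AT (meta, R1)

in Account below, arrows point writer -> reader
backward for Account (reader v2, writer v1):
  tier <- tier (Color -> Color, writer required)
  attrs <- attrs (map<string, float32> -> map<string, float32>, writer required)
  meta <- meta (Geo -> Geo, writer optional)
  balance has no writer counterpart
  latitude <- latitude (float64 -> float64, writer required)
  meta.rating <- meta.rating (float64 -> float64, writer required)
  meta.city has no writer counterpart
  meta.zip <- meta.zip (int32 -> int32, writer optional)
  violation R1 at balance
  violation R1 at meta
  violation R1 at meta.city
  violation R5 at tier
  => backward verdict for Account: BREAKING, 4 violation(s)
forward for Account (reader v1, writer v2):
  tier <- tier (Color -> Color, writer required)
  attrs <- attrs (map<string, float32> -> map<string, float32>, writer required)
  meta <- meta (Geo -> Geo, writer required)
  latitude <- latitude (float64 -> float64, writer required)
  leftover writer field: balance
  meta.rating <- meta.rating (float64 -> float64, writer required)
  meta.zip <- meta.zip (int32 -> int32, writer optional)
  leftover writer field: meta.city
  violation R2 at balance
  violation R2 at meta.city
  => forward verdict for Account: BREAKING, 2 violation(s)
migrating the Account value to v2:
  tier := "NEW"
  attrs := {"k2": 0.0, "alt": 0.25}
  read fails at meta under R1 (no fill)
  => FAILS_AT (meta, R1)


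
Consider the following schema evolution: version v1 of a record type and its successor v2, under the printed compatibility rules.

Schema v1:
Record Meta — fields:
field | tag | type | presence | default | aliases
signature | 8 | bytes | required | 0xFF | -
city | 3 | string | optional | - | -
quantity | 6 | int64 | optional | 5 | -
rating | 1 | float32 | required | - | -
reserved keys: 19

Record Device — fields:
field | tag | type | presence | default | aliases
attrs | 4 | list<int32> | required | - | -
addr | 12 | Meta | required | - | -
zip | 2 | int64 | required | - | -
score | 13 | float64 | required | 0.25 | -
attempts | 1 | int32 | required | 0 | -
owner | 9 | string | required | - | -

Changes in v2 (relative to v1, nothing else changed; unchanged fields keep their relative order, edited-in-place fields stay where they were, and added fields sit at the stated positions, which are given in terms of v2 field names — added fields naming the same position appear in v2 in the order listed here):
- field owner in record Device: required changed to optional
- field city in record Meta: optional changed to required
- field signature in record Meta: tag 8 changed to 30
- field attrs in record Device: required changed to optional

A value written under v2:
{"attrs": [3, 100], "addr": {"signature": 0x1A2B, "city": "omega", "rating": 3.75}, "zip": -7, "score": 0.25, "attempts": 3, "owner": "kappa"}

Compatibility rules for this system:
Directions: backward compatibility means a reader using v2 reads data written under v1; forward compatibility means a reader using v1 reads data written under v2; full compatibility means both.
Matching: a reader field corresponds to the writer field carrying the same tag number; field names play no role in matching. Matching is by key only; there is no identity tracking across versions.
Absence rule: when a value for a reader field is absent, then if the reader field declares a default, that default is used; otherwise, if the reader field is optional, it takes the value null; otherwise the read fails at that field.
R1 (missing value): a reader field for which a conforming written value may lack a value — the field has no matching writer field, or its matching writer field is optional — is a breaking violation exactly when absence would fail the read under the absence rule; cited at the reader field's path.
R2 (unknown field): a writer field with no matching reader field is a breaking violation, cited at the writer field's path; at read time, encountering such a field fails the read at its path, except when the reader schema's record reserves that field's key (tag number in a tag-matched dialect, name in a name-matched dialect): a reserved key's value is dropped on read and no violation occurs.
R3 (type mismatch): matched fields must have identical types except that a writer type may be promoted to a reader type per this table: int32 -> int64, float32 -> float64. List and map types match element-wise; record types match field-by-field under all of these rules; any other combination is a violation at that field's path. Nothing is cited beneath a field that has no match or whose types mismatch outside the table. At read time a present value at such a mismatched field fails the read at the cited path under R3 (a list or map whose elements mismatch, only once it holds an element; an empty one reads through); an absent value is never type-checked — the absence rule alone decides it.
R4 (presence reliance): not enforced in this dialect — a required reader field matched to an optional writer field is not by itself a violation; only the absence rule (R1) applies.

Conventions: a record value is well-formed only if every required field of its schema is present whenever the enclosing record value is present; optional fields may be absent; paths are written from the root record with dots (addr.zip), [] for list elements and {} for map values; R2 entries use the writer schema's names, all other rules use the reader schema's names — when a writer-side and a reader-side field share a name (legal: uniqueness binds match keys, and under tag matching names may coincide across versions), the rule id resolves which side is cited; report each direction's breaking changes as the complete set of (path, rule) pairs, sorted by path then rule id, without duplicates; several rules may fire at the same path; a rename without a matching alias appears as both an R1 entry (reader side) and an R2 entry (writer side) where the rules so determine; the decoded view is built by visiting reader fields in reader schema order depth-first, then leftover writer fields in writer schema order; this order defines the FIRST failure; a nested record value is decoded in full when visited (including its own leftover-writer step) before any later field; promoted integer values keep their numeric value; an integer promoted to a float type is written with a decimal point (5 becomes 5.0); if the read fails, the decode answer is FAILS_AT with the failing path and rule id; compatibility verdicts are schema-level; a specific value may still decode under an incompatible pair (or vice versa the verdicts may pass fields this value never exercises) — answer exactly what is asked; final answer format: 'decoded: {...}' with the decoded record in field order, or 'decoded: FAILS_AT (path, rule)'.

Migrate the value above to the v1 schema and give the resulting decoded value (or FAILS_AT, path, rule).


arrows below run writer -> reader for Device
decoding the Device value with the v1 reader:
  attrs := [3, 100]
  addr.signature := 0xFF (no value, default fills)
  addr.city := "omega"
  addr.quantity := 5 (no value, default fills)
  addr.rating := 3.75
  read fails at addr.signature under R2 (unknown field)
  => FAILS_AT (addr.signature, R2)
checking off the Device differences that do not matter here:
  field owner in record Device: required changed to optional -> a verdict-level change on Device — the shown value reads the same
  field city in record Meta: optional changed to required -> a verdict-level change on Device — the shown value reads the same
  field attrs in record Device: required changed to optional -> a verdict-level change on Device — the shown value reads the same

decoded: FAILS_AT (addr.signature, R2)


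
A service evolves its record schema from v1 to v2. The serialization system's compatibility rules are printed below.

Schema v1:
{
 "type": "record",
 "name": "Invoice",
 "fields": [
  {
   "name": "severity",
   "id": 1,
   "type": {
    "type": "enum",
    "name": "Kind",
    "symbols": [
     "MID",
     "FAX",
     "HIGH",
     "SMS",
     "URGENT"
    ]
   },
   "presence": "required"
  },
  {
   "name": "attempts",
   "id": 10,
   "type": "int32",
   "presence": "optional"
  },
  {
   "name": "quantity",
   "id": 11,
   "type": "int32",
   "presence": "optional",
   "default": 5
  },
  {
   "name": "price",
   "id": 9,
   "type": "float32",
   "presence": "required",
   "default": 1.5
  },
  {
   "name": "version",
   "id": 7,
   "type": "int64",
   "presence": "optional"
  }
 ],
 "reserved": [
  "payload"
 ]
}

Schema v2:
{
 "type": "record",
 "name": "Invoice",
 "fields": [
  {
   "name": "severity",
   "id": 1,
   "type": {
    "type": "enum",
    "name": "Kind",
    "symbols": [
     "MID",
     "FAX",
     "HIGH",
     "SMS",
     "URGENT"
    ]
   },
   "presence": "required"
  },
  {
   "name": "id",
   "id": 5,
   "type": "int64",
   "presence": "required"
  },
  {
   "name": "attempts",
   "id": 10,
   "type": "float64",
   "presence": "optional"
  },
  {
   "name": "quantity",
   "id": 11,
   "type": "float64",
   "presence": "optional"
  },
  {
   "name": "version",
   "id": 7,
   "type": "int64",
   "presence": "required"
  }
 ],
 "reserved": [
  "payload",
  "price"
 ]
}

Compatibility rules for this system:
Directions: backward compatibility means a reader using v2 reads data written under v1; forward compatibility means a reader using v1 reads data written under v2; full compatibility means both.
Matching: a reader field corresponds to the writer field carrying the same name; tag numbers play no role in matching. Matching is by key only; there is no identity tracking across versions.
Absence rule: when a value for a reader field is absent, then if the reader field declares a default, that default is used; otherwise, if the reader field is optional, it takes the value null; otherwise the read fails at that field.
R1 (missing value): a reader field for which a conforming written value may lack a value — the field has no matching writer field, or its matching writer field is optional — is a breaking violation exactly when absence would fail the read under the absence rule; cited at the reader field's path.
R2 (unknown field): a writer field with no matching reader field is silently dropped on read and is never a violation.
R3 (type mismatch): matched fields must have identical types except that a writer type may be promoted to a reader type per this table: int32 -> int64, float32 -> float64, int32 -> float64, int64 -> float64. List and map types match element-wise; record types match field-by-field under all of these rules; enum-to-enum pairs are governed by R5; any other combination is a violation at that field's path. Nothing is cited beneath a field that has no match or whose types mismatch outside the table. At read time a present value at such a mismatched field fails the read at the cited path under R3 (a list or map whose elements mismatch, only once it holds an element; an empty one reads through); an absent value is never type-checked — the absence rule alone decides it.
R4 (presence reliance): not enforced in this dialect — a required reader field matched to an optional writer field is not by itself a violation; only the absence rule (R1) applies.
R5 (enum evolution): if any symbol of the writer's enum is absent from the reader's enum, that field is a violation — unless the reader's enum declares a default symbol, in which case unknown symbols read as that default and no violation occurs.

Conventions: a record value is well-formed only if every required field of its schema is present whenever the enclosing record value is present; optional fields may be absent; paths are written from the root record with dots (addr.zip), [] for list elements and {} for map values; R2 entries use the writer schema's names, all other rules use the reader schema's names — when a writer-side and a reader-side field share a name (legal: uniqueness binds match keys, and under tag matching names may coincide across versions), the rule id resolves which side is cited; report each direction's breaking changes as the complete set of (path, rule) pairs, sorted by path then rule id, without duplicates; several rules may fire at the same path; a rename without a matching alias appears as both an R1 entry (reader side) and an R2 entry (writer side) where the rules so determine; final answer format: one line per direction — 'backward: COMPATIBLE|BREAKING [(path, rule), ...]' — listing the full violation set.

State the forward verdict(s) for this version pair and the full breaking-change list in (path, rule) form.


forward: BREAKING [(attempts, R3), (quantity, R3)]

arrows below run writer -> reader for Invoice
checking forward for Invoice: reader v1 against writer v2:
  writer required, Kind -> Kind: reader severity maps from writer severity
  writer optional, float64 -> int32: reader attempts maps from writer attempts
  writer optional, float64 -> int32: reader quantity maps from writer quantity
  price has no writer counterpart
  writer required, int64 -> int64: reader version maps from writer version
  writer field id has no reader counterpart
  R3 fires at attempts
  R3 fires at quantity
  => forward verdict for Invoice: BREAKING, 2 violation(s)
ruling out the remaining Invoice differences:
  field version in record Invoice: optional changed to required -> fires only in the backward direction of Invoice, which is not asked here
  added field id to record Invoice: required int64, tag 5 (in v2 it sits immediately before attempts) -> fires only in the backward direction of Invoice, which is not asked here
  removed field price from record Invoice (its key "price" joins the reserved list) -> triggers nothing under Invoice's printed rules — same verdict


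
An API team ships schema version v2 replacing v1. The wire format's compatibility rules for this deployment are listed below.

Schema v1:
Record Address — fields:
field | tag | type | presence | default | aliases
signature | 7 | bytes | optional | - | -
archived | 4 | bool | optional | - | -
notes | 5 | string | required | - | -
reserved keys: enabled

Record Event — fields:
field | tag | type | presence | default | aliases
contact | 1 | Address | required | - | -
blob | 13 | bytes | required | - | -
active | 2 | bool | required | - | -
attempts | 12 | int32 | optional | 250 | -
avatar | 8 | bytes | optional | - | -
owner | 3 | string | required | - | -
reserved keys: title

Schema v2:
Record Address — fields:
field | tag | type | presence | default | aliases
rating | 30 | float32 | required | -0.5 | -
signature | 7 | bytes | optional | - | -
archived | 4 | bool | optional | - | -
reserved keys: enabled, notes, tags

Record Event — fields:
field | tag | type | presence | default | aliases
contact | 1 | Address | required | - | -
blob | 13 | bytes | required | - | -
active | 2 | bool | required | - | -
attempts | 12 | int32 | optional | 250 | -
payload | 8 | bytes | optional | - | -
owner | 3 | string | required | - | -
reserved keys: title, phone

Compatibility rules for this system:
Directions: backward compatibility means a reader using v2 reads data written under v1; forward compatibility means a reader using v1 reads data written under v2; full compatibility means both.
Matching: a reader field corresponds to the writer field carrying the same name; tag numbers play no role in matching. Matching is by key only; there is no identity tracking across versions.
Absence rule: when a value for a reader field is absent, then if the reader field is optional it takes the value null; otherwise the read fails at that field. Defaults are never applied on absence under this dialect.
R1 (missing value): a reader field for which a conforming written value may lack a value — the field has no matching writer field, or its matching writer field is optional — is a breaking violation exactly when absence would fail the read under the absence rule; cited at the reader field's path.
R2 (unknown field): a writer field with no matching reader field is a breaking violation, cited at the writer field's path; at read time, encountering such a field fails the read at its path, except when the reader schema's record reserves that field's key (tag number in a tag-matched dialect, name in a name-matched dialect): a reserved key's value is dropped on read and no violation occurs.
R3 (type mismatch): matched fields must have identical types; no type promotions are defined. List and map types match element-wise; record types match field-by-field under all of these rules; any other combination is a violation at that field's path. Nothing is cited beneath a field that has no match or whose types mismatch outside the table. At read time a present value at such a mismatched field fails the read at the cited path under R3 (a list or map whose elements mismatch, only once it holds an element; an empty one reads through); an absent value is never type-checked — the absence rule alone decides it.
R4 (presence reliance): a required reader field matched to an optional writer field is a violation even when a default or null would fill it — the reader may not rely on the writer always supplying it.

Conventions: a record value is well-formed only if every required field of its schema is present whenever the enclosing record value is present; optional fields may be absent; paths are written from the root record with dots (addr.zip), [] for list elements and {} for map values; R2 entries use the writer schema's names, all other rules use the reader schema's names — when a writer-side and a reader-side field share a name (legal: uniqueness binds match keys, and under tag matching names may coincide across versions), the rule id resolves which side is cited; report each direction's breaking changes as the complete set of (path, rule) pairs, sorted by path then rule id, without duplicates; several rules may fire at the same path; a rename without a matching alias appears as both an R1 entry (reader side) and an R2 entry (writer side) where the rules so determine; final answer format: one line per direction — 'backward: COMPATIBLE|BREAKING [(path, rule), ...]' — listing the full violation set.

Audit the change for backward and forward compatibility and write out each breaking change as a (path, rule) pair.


backward: BREAKING [(avatar, R2), (contact.rating, R1)]; forward: BREAKING [(contact.notes, R1), (contact.rating, R2), (payload, R2)]

each type pair in Event: writer, then reader
checking backward for Event: reader v2 against writer v1:
  contact: paired with writer contact (Address -> Address; writer required)
  blob: paired with writer blob (bytes -> bytes; writer required)
  active: paired with writer active (bool -> bool; writer required)
  attempts: paired with writer attempts (int32 -> int32; writer optional)
  payload: no writer-side match
  owner: paired with writer owner (string -> string; writer required)
  writer avatar: unknown to reader
  contact.rating: no writer-side match
  contact.signature: paired with writer contact.signature (bytes -> bytes; writer optional)
  contact.archived: paired with writer contact.archived (bool -> bool; writer optional)
  writer contact.notes: unknown to reader
  R2 fires at avatar
  R1 fires at contact.rating
  => 2 violation(s): backward is BREAKING for Event
checking forward for Event: reader v1 against writer v2:
  contact: paired with writer contact (Address -> Address; writer required)
  blob: paired with writer blob (bytes -> bytes; writer required)
  active: paired with writer active (bool -> bool; writer required)
  attempts: paired with writer attempts (int32 -> int32; writer optional)
  avatar: no writer-side match
  owner: paired with writer owner (string -> string; writer required)
  writer payload: unknown to reader
  contact.signature: paired with writer contact.signature (bytes -> bytes; writer optional)
  contact.archived: paired with writer contact.archived (bool -> bool; writer optional)
  contact.notes: no writer-side match
  writer contact.rating: unknown to reader
  R1 fires at contact.notes
  R2 fires at contact.rating
  R2 fires at payload
  => 3 violation(s): forward is BREAKING for Event


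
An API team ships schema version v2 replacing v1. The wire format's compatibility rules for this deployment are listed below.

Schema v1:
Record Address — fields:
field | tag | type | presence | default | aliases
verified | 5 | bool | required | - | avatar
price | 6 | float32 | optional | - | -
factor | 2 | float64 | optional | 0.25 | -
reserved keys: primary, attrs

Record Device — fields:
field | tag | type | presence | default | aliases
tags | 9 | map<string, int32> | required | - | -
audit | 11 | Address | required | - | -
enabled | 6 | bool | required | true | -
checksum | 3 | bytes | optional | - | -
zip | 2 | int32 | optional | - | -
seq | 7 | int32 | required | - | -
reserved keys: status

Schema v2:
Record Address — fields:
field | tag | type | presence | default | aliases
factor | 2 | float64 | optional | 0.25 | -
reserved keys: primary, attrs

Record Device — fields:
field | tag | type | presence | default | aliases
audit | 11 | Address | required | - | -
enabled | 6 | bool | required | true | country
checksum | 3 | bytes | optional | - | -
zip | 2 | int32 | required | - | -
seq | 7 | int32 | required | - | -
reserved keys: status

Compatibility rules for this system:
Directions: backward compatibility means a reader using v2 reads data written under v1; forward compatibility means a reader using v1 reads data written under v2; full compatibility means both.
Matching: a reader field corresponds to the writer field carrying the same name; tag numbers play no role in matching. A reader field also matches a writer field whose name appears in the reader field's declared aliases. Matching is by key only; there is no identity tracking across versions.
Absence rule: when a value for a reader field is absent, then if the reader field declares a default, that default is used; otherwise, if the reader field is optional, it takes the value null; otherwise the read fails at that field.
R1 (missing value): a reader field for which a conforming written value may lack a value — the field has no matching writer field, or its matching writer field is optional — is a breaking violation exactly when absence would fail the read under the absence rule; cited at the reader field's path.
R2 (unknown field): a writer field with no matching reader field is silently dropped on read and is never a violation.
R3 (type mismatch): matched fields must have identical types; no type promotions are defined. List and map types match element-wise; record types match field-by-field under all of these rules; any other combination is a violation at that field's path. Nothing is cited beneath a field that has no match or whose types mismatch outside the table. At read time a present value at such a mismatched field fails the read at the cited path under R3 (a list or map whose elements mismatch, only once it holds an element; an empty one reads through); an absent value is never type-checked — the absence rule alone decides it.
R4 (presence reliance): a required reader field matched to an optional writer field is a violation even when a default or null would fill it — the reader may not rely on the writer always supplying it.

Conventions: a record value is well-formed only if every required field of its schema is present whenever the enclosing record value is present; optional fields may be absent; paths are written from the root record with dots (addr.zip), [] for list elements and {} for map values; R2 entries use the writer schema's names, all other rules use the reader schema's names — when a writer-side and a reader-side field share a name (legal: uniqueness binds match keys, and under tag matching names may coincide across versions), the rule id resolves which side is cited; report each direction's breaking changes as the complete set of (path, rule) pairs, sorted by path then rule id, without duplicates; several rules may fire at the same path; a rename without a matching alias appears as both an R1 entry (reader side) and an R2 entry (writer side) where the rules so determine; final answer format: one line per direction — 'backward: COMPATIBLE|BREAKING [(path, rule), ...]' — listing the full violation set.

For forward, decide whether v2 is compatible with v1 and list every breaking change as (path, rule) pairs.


each type pair in Device: writer, then reader
forward for Device (reader v1, writer v2):
  no writer field matches reader tags
  audit: Address -> Address, writer required; from audit
  enabled: bool -> bool, writer required; from enabled
  checksum: bytes -> bytes, writer optional; from checksum
  zip: int32 -> int32, writer required; from zip
  seq: int32 -> int32, writer required; from seq
  no writer field matches reader audit.verified
  no writer field matches reader audit.price
  audit.factor: float64 -> float64, writer optional; from audit.factor
  breaking: (audit.verified, R1)
  breaking: (tags, R1)
  => forward verdict for Device: BREAKING, 2 violation(s)
checking off the Device differences that do not matter here:
  removed field price from record Address -> triggers nothing under Device's printed rules — same verdict
  field zip in record Device: optional changed to required -> its effect on Device is confined to the backward direction, not asked

forward: BREAKING [(audit.verified, R1), (tags, R1)]


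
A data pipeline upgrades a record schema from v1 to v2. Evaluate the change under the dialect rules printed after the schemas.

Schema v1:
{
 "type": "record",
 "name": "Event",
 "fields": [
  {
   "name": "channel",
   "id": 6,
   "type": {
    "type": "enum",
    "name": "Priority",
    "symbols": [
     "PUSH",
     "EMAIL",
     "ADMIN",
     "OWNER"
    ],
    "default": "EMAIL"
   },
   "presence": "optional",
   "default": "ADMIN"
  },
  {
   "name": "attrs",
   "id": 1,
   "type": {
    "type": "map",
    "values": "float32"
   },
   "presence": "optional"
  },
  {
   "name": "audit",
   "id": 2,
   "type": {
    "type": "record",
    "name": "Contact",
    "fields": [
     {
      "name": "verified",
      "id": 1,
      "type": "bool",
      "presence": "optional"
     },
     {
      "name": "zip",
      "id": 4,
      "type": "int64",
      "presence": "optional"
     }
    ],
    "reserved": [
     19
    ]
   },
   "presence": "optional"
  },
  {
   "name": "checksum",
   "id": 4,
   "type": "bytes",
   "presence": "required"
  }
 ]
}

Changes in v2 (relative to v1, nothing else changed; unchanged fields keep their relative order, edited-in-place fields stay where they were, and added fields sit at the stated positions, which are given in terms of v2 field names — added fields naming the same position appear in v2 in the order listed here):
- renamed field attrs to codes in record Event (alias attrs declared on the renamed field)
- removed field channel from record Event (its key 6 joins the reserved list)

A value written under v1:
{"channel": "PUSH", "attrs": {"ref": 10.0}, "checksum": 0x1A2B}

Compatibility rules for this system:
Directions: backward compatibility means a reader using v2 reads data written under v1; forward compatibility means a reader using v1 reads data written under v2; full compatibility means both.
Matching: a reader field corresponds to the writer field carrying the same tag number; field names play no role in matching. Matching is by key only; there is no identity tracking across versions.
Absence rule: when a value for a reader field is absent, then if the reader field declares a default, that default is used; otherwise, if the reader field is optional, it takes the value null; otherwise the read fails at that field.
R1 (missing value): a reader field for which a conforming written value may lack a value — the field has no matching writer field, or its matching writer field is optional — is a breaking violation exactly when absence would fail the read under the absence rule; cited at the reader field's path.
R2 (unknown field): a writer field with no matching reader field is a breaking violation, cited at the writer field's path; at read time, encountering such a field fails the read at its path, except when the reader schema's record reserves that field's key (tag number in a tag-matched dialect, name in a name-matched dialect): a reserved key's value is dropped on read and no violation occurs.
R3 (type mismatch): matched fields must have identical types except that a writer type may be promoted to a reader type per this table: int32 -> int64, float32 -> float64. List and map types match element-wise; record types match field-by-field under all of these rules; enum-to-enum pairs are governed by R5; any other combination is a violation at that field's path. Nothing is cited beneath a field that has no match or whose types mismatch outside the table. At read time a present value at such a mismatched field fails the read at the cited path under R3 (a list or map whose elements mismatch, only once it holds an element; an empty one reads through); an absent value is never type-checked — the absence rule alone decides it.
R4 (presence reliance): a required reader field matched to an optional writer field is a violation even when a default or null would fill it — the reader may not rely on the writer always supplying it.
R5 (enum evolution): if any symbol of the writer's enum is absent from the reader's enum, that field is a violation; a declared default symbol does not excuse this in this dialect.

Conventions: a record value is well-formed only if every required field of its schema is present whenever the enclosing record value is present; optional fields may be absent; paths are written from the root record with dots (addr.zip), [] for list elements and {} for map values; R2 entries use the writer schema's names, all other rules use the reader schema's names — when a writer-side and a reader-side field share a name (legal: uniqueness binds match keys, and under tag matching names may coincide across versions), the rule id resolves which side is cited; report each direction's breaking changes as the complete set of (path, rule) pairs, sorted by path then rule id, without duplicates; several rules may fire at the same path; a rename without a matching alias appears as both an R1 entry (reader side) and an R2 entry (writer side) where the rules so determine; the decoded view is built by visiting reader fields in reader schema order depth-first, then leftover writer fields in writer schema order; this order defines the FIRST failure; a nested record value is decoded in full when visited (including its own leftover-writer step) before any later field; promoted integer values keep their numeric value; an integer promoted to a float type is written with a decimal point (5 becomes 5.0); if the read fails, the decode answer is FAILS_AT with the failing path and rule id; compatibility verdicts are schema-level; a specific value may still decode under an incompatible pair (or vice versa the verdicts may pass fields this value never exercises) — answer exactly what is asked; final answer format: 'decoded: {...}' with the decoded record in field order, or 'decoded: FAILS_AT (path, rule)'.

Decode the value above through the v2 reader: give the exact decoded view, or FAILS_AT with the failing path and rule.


decoded: {"codes": {"ref": 10.0}, "audit": null, "checksum": 0x1A2B}

in Event below, arrows point writer -> reader
decoding the Event value with the v2 reader:
  codes := {"ref": 10.0} (from writer attrs)
  audit := null (absent, optional -> null)
  checksum := 0x1A2B
  writer channel: reserved -> dropped
  => decoded: {"codes": {"ref": 10.0}, "audit": null, "checksum": 0x1A2B}
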